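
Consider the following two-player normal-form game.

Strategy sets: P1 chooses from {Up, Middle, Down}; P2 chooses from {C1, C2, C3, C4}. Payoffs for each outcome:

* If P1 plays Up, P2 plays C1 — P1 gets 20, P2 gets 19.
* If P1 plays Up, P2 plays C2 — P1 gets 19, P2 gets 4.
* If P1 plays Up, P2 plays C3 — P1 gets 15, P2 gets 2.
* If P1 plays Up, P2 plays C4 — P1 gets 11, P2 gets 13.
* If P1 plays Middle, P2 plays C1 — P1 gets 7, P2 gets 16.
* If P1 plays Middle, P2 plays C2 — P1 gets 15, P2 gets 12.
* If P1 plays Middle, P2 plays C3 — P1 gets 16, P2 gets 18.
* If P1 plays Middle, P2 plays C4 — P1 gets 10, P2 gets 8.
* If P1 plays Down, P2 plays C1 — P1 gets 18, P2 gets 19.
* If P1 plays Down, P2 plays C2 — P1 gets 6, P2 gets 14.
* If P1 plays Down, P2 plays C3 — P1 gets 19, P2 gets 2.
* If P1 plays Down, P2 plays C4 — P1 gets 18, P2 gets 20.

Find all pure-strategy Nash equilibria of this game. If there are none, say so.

Pure-strategy Nash equilibria: (Up, C1), (Down, C4)

For each strategy profile, look for a profitable unilateral deviation.
(Up, C1): P1 gets 20, best alternative 18; P2 gets 19, best alternative 13. No profitable deviation — NE.
(Up, C2): P2 can switch to C1 (4 → 19). Not NE.
(Up, C3): P1 can switch to Middle (15 → 16). Not NE.
(Up, C4): P1 can switch to Down (11 → 18). Not NE.
(Middle, C1): P1 can switch to Up (7 → 20). Not NE.
(Middle, C2): P1 can switch to Up (15 → 19). Not NE.
(Middle, C3): P1 can switch to Down (16 → 19). Not NE.
(Down, C4): P1 gets 18, best alternative 11; P2 gets 20, best alternative 19. No profitable deviation — NE.
(The remaining 4 profiles each have a profitable deviation by the same check.)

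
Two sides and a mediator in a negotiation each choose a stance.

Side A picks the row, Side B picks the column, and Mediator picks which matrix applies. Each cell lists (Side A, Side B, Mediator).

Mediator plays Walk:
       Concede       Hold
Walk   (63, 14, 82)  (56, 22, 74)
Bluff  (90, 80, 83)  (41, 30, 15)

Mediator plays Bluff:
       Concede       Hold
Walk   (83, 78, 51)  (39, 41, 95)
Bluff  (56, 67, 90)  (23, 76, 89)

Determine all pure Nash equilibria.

There is no pure-strategy Nash equilibrium.

Mark each player's best response to every combination of opponents' strategies; a profile where every player is best-responding is a pure Nash equilibrium.
Side A against (Concede, Walk): payoffs 63, 90 → best response Bluff.
Side A against (Concede, Bluff): payoffs 83, 56 → best response Walk.
Side A against (Hold, Walk): payoffs 56, 41 → best response Walk.
Side A against (Hold, Bluff): payoffs 39, 23 → best response Walk.
Side B against (Walk, Walk): payoffs 14, 22 → best response Hold.
Side B against (Walk, Bluff): payoffs 78, 41 → best response Concede.
Side B against (Bluff, Walk): payoffs 80, 30 → best response Concede.
Side B against (Bluff, Bluff): payoffs 67, 76 → best response Hold.
Mediator against (Walk, Concede): payoffs 82, 51 → best response Walk.
Mediator against (Walk, Hold): payoffs 74, 95 → best response Bluff.
Mediator against (Bluff, Concede): payoffs 83, 90 → best response Bluff.
Mediator against (Bluff, Hold): payoffs 15, 89 → best response Bluff.
No profile is a mutual best response for all players.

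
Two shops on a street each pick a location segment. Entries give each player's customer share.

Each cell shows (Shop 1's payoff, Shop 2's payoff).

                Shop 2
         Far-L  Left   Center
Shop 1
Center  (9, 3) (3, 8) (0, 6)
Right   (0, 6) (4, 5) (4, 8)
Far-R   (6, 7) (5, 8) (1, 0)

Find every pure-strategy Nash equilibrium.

(Right, Center) and (Far-R, Left)

Shop 1 against Far-L: payoffs 9, 0, 6 → best response Center.
Shop 1 against Left: payoffs 3, 4, 5 → best response Far-R.
Shop 1 against Center: payoffs 0, 4, 1 → best response Right.
Shop 2 against Center: payoffs 3, 8, 6 → best response Left.
Shop 2 against Right: payoffs 6, 5, 8 → best response Center.
Shop 2 against Far-R: payoffs 7, 8, 0 → best response Left.
Mutual best responses: (Right, Center); (Far-R, Left).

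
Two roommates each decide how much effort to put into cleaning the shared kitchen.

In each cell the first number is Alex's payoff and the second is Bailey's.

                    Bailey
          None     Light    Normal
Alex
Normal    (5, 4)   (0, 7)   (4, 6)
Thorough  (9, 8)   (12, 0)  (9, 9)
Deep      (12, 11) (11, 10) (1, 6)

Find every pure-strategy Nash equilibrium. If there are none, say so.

Alex against None: payoffs 5, 9, 12 → best response Deep.
Alex against Light: payoffs 0, 12, 11 → best response Thorough.
Alex against Normal: payoffs 4, 9, 1 → best response Thorough.
Bailey against Normal: payoffs 4, 7, 6 → best response Light.
Bailey against Thorough: payoffs 8, 0, 9 → best response Normal.
Bailey against Deep: payoffs 11, 10, 6 → best response None.
Mutual best responses: (Thorough, Normal); (Deep, None).

Pure-strategy Nash equilibria: (Thorough, Normal), (Deep, None)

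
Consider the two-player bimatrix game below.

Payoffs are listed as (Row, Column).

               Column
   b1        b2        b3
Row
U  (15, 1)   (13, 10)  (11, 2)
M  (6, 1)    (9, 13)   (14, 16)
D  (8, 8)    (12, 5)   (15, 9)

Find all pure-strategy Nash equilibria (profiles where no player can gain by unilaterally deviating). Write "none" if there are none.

Pure-strategy Nash equilibria: (U, b2), (D, b3)

(U, b1): Column can switch to b2 (1 → 10). Not NE.
(U, b2): Row gets 13, best alternative 12; Column gets 10, best alternative 2. No profitable deviation — NE.
(U, b3): Row can switch to M (11 → 14). Not NE.
(M, b1): Row can switch to U (6 → 15). Not NE.
(M, b2): Row can switch to U (9 → 13). Not NE.
(M, b3): Row can switch to D (14 → 15). Not NE.
(D, b1): Row can switch to U (8 → 15). Not NE.
(D, b2): Row can switch to U (12 → 13). Not NE.
(D, b3): Row gets 15, best alternative 14; Column gets 9, best alternative 8. No profitable deviation — NE.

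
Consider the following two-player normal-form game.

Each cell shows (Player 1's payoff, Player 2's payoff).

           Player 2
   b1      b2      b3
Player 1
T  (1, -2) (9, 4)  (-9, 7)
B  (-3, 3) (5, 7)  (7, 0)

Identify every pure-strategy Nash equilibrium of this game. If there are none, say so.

Player 1 against b1: payoffs 1, -3 → best response T.
Player 1 against b2: payoffs 9, 5 → best response T.
Player 1 against b3: payoffs -9, 7 → best response B.
Player 2 against T: payoffs -2, 4, 7 → best response b3.
Player 2 against B: payoffs 3, 7, 0 → best response b2.
No profile is a mutual best response for all players.

This game has no pure Nash equilibrium.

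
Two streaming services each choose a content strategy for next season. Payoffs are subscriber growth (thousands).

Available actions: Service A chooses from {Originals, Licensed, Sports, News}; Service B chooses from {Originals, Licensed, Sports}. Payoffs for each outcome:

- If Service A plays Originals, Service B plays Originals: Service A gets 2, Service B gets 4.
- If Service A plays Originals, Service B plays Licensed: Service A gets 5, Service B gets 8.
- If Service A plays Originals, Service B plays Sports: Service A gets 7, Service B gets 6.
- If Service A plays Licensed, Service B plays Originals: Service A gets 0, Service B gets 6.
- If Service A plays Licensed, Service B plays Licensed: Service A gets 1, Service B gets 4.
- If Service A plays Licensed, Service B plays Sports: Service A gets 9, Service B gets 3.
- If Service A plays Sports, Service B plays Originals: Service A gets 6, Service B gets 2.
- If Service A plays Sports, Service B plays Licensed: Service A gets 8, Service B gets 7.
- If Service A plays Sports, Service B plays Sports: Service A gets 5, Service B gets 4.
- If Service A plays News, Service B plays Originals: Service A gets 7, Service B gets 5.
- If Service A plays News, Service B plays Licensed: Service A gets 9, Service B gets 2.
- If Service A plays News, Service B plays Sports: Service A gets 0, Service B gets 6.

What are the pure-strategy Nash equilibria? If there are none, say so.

(Originals, Originals): Service A can switch to Sports (2 → 6). Not NE.
(Originals, Licensed): Service A can switch to Sports (5 → 8). Not NE.
(Originals, Sports): Service A can switch to Licensed (7 → 9). Not NE.
(Licensed, Originals): Service A can switch to Originals (0 → 2). Not NE.
(Licensed, Licensed): Service A can switch to Originals (1 → 5). Not NE.
(Licensed, Sports): Service B can switch to Originals (3 → 6). Not NE.
(Sports, Originals): Service A can switch to News (6 → 7). Not NE.
(Sports, Licensed): Service A can switch to News (8 → 9). Not NE.
(The remaining 4 profiles each have a profitable deviation by the same check.)

none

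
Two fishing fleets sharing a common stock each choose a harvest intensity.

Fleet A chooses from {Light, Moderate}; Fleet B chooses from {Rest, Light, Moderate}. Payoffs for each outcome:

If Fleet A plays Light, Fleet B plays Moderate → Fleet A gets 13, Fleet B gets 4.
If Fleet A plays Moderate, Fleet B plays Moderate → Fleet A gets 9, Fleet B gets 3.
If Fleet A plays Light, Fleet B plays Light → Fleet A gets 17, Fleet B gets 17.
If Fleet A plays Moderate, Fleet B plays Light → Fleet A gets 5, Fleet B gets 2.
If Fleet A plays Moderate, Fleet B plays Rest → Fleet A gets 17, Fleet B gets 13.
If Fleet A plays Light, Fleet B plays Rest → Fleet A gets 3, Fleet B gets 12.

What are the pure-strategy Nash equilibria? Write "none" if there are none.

The pure Nash equilibria are (Light, Light) and (Moderate, Rest).

Fleet A against Rest: payoffs 3, 17 → best response Moderate.
Fleet A against Light: payoffs 17, 5 → best response Light.
Fleet A against Moderate: payoffs 13, 9 → best response Light.
Fleet B against Light: payoffs 12, 17, 4 → best response Light.
Fleet B against Moderate: payoffs 13, 2, 3 → best response Rest.
Mutual best responses: (Light, Light); (Moderate, Rest).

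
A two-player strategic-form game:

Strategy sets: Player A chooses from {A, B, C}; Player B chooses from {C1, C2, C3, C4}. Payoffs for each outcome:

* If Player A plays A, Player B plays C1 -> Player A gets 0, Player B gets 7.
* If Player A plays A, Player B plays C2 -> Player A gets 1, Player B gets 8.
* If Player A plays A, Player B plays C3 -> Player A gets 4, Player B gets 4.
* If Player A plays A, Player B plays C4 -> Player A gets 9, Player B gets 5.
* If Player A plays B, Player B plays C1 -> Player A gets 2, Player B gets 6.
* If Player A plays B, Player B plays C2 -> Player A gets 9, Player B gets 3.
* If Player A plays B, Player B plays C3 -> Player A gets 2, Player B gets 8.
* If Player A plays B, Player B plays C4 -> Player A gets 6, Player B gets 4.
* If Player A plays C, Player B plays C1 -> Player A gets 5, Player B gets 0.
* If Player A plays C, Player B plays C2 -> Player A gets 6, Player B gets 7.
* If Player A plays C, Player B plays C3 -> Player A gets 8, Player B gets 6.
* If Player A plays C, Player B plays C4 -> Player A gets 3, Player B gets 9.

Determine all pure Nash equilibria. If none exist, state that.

There is no pure-strategy Nash equilibrium.

For each player, find the best response to each opponent profile; mutual best responses are the pure NE.
Player A against C1: payoffs 0, 2, 5 → best response C.
Player A against C2: payoffs 1, 9, 6 → best response B.
Player A against C3: payoffs 4, 2, 8 → best response C.
Player A against C4: payoffs 9, 6, 3 → best response A.
Player B against A: payoffs 7, 8, 4, 5 → best response C2.
Player B against B: payoffs 6, 3, 8, 4 → best response C3.
Player B against C: payoffs 0, 7, 6, 9 → best response C4.
No profile is a mutual best response for all players.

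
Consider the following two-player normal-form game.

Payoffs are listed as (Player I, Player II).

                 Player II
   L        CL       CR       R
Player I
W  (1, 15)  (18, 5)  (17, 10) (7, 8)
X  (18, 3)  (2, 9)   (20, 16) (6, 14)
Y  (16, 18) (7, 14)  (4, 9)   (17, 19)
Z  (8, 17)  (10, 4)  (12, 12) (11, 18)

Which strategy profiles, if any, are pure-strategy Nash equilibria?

Player I against L: payoffs 1, 18, 16, 8 → best response X.
Player I against CL: payoffs 18, 2, 7, 10 → best response W.
Player I against CR: payoffs 17, 20, 4, 12 → best response X.
Player I against R: payoffs 7, 6, 17, 11 → best response Y.
Player II against W: payoffs 15, 5, 10, 8 → best response L.
Player II against X: payoffs 3, 9, 16, 14 → best response CR.
Player II against Y: payoffs 18, 14, 9, 19 → best response R.
Player II against Z: payoffs 17, 4, 12, 18 → best response R.
Mutual best responses: (X, CR); (Y, R).

(X, CR); (Y, R)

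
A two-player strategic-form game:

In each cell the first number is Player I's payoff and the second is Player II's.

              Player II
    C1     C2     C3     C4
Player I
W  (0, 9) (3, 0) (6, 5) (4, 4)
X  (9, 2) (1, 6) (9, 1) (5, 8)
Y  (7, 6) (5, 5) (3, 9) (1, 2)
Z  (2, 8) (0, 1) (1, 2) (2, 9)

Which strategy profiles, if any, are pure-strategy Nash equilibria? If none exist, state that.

(X, C4)

Player I against C1: payoffs 0, 9, 7, 2 → best response X.
Player I against C2: payoffs 3, 1, 5, 0 → best response Y.
Player I against C3: payoffs 6, 9, 3, 1 → best response X.
Player I against C4: payoffs 4, 5, 1, 2 → best response X.
Player II against W: payoffs 9, 0, 5, 4 → best response C1.
Player II against X: payoffs 2, 6, 1, 8 → best response C4.
Player II against Y: payoffs 6, 5, 9, 2 → best response C3.
Player II against Z: payoffs 8, 1, 2, 9 → best response C4.
Mutual best responses: (X, C4).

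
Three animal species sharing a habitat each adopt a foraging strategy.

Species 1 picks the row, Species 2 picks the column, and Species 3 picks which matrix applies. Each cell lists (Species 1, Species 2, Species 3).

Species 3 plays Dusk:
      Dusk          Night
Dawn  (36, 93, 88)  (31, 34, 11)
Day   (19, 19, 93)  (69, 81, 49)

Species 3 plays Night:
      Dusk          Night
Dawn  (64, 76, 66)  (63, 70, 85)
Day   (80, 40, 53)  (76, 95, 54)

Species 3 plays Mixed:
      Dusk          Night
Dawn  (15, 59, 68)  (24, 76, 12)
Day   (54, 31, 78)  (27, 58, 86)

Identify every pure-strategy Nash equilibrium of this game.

(Dawn, Dusk, Dusk): Species 1 gets 36, best alternative 19; Species 2 gets 93, best alternative 34; Species 3 gets 88, best alternative 68. No profitable deviation — NE.
(Dawn, Dusk, Night): Species 1 can switch to Day (64 → 80). Not NE.
(Dawn, Dusk, Mixed): Species 1 can switch to Day (15 → 54). Not NE.
(Dawn, Night, Dusk): Species 1 can switch to Day (31 → 69). Not NE.
(Dawn, Night, Night): Species 1 can switch to Day (63 → 76). Not NE.
(Dawn, Night, Mixed): Species 1 can switch to Day (24 → 27). Not NE.
(Day, Dusk, Dusk): Species 1 can switch to Dawn (19 → 36). Not NE.
(Day, Dusk, Night): Species 2 can switch to Night (40 → 95). Not NE.
(Day, Dusk, Mixed): Species 2 can switch to Night (31 → 58). Not NE.
(Day, Night, Dusk): Species 3 can switch to Night (49 → 54). Not NE.
(Day, Night, Night): Species 3 can switch to Mixed (54 → 86). Not NE.
(Day, Night, Mixed): Species 1 gets 27, best alternative 24; Species 2 gets 58, best alternative 31; Species 3 gets 86, best alternative 54. No profitable deviation — NE.

The pure Nash equilibria are (Dawn, Dusk, Dusk); (Day, Night, Mixed).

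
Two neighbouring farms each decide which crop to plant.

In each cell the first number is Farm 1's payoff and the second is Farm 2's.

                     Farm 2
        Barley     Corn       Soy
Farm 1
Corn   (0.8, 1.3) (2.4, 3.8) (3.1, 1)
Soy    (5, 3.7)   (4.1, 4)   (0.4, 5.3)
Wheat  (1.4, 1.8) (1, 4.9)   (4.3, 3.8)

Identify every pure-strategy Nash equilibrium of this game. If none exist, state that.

No pure-strategy Nash equilibrium.

For each strategy profile, look for a profitable unilateral deviation.
(Corn, Barley): Farm 1 can switch to Soy (0.8 → 5). Not NE.
(Corn, Corn): Farm 1 can switch to Soy (2.4 → 4.1). Not NE.
(Corn, Soy): Farm 1 can switch to Wheat (3.1 → 4.3). Not NE.
(Soy, Barley): Farm 2 can switch to Corn (3.7 → 4). Not NE.
(Soy, Corn): Farm 2 can switch to Soy (4 → 5.3). Not NE.
(Soy, Soy): Farm 1 can switch to Corn (0.4 → 3.1). Not NE.
(The remaining 3 profiles each have a profitable deviation by the same check.)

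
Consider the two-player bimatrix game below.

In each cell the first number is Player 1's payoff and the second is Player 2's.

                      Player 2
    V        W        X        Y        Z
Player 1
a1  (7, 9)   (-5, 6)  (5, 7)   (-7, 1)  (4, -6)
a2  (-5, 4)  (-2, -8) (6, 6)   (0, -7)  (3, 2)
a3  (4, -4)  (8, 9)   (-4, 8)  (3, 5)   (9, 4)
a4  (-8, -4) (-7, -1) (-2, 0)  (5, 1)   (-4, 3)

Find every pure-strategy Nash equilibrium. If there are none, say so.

(a1, V): Player 1 gets 7, best alternative 4; Player 2 gets 9, best alternative 7. No profitable deviation — NE.
(a1, W): Player 1 can switch to a2 (-5 → -2). Not NE.
(a1, X): Player 1 can switch to a2 (5 → 6). Not NE.
(a1, Y): Player 1 can switch to a2 (-7 → 0). Not NE.
(a1, Z): Player 1 can switch to a3 (4 → 9). Not NE.
(a2, V): Player 1 can switch to a1 (-5 → 7). Not NE.
(a2, W): Player 1 can switch to a3 (-2 → 8). Not NE.
(a2, X): Player 1 gets 6, best alternative 5; Player 2 gets 6, best alternative 4. No profitable deviation — NE.
(a2, Y): Player 1 can switch to a3 (0 → 3). Not NE.
(a2, Z): Player 1 can switch to a1 (3 → 4). Not NE.
(a3, W): Player 1 gets 8, best alternative -2; Player 2 gets 9, best alternative 8. No profitable deviation — NE.
(The remaining 9 profiles each have a profitable deviation by the same check.)

Pure-strategy Nash equilibria: (a1, V), (a2, X), (a3, W)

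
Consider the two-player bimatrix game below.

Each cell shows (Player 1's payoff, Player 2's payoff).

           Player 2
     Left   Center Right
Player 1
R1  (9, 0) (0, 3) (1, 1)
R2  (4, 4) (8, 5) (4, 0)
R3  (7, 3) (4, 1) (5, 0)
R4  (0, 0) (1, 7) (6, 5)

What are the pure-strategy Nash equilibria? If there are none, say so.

The unique pure-strategy Nash equilibrium is (R2, Center).

For each strategy profile, look for a profitable unilateral deviation.
(R1, Left): Player 2 can switch to Center (0 → 3). Not NE.
(R1, Center): Player 1 can switch to R2 (0 → 8). Not NE.
(R1, Right): Player 1 can switch to R2 (1 → 4). Not NE.
(R2, Left): Player 1 can switch to R1 (4 → 9). Not NE.
(R2, Center): Player 1 gets 8, best alternative 4; Player 2 gets 5, best alternative 4. No profitable deviation — NE.
(R2, Right): Player 1 can switch to R3 (4 → 5). Not NE.
(R3, Left): Player 1 can switch to R1 (7 → 9). Not NE.
(R3, Center): Player 1 can switch to R2 (4 → 8). Not NE.
(R3, Right): Player 1 can switch to R4 (5 → 6). Not NE.
(R4, Left): Player 1 can switch to R1 (0 → 9). Not NE.
(R4, Center): Player 1 can switch to R2 (1 → 8). Not NE.
(R4, Right): Player 2 can switch to Center (5 → 7). Not NE.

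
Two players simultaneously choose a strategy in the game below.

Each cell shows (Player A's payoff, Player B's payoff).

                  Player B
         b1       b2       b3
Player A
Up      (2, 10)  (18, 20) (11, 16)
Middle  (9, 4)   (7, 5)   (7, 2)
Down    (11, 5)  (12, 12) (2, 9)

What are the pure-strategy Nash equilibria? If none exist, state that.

Pure NE: (Up, b2)

Player A against b1: payoffs 2, 9, 11 → best response Down.
Player A against b2: payoffs 18, 7, 12 → best response Up.
Player A against b3: payoffs 11, 7, 2 → best response Up.
Player B against Up: payoffs 10, 20, 16 → best response b2.
Player B against Middle: payoffs 4, 5, 2 → best response b2.
Player B against Down: payoffs 5, 12, 9 → best response b2.
Mutual best responses: (Up, b2).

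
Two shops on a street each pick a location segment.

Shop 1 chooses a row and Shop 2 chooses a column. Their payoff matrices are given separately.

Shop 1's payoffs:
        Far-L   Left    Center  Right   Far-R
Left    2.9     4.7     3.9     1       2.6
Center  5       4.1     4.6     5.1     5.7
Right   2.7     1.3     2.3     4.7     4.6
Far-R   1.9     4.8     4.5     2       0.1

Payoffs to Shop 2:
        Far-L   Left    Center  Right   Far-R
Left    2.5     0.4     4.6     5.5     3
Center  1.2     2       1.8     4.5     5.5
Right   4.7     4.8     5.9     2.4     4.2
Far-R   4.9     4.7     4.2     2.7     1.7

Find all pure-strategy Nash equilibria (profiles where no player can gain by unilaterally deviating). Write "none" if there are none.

(Center, Far-R)

Check each profile: it is a Nash equilibrium iff no player can strictly gain by switching unilaterally.
(Left, Far-L): Shop 1 can switch to Center (2.9 → 5). Not NE.
(Left, Left): Shop 1 can switch to Far-R (4.7 → 4.8). Not NE.
(Left, Center): Shop 1 can switch to Center (3.9 → 4.6). Not NE.
(Left, Right): Shop 1 can switch to Center (1 → 5.1). Not NE.
(Left, Far-R): Shop 1 can switch to Center (2.6 → 5.7). Not NE.
(Center, Far-L): Shop 2 can switch to Left (1.2 → 2). Not NE.
(Center, Left): Shop 1 can switch to Left (4.1 → 4.7). Not NE.
(Center, Center): Shop 2 can switch to Left (1.8 → 2). Not NE.
(Center, Far-R): Shop 1 gets 5.7, best alternative 4.6; Shop 2 gets 5.5, best alternative 4.5. No profitable deviation — NE.
(The remaining 11 profiles each have a profitable deviation by the same check.)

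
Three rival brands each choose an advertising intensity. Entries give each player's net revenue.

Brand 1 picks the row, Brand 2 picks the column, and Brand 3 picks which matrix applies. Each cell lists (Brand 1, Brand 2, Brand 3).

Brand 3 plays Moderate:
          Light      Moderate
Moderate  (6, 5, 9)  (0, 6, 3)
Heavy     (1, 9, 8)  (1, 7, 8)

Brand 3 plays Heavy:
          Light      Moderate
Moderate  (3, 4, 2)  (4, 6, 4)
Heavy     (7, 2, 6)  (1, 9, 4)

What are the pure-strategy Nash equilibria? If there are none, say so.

For each player, find the best response to each opponent profile; mutual best responses are the pure NE.
Brand 1 against (Light, Moderate): payoffs 6, 1 → best response Moderate.
Brand 1 against (Light, Heavy): payoffs 3, 7 → best response Heavy.
Brand 1 against (Moderate, Moderate): payoffs 0, 1 → best response Heavy.
Brand 1 against (Moderate, Heavy): payoffs 4, 1 → best response Moderate.
Brand 2 against (Moderate, Moderate): payoffs 5, 6 → best response Moderate.
Brand 2 against (Moderate, Heavy): payoffs 4, 6 → best response Moderate.
Brand 2 against (Heavy, Moderate): payoffs 9, 7 → best response Light.
Brand 2 against (Heavy, Heavy): payoffs 2, 9 → best response Moderate.
Brand 3 against (Moderate, Light): payoffs 9, 2 → best response Moderate.
Brand 3 against (Moderate, Moderate): payoffs 3, 4 → best response Heavy.
Brand 3 against (Heavy, Light): payoffs 8, 6 → best response Moderate.
Brand 3 against (Heavy, Moderate): payoffs 8, 4 → best response Moderate.
Mutual best responses: (Moderate, Moderate, Heavy).

(Moderate, Moderate, Heavy)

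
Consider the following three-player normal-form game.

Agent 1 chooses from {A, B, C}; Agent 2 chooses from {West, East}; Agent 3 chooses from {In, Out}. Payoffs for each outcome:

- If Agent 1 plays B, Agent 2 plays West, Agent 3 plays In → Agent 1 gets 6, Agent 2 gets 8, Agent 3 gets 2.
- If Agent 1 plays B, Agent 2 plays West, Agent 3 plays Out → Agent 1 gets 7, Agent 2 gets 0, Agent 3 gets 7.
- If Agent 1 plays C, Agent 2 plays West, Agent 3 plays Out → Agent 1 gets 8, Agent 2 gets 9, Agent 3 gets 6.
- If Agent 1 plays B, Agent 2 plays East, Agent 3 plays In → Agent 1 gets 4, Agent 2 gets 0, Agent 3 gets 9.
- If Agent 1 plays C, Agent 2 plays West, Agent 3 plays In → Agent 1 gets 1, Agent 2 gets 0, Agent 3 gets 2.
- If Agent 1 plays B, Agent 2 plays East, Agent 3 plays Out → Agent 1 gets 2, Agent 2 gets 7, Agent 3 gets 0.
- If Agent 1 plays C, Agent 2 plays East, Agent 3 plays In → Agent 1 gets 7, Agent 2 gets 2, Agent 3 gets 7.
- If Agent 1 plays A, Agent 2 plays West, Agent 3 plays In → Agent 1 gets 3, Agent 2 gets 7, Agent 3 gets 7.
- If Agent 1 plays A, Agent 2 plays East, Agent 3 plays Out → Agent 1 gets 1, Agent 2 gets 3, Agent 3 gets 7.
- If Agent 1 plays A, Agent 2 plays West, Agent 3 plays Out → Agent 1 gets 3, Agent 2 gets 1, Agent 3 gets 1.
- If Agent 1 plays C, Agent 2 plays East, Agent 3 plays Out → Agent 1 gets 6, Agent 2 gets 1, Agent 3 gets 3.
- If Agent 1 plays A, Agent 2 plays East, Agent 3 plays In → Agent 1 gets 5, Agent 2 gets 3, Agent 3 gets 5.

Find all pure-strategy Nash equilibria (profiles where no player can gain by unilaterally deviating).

For each player, find the best response to each opponent profile; mutual best responses are the pure NE.
Agent 1 against (West, In): payoffs 3, 6, 1 → best response B.
Agent 1 against (West, Out): payoffs 3, 7, 8 → best response C.
Agent 1 against (East, In): payoffs 5, 4, 7 → best response C.
Agent 1 against (East, Out): payoffs 1, 2, 6 → best response C.
Agent 2 against (A, In): payoffs 7, 3 → best response West.
Agent 2 against (A, Out): payoffs 1, 3 → best response East.
Agent 2 against (B, In): payoffs 8, 0 → best response West.
Agent 2 against (B, Out): payoffs 0, 7 → best response East.
Agent 2 against (C, In): payoffs 0, 2 → best response East.
Agent 2 against (C, Out): payoffs 9, 1 → best response West.
Agent 3 against (A, West): payoffs 7, 1 → best response In.
Agent 3 against (A, East): payoffs 5, 7 → best response Out.
Agent 3 against (B, West): payoffs 2, 7 → best response Out.
Agent 3 against (B, East): payoffs 9, 0 → best response In.
Agent 3 against (C, West): payoffs 2, 6 → best response Out.
Agent 3 against (C, East): payoffs 7, 3 → best response In.
Mutual best responses: (C, West, Out); (C, East, In).

The pure Nash equilibria are (C, West, Out); (C, East, In).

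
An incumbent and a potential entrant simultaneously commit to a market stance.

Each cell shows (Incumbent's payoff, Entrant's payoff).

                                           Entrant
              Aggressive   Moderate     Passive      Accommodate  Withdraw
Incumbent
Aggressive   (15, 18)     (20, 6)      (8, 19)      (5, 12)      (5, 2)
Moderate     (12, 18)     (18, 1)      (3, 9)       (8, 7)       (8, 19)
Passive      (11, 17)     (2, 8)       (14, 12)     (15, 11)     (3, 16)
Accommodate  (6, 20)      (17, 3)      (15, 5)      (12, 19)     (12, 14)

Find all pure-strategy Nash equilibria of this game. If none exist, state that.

This game has no pure Nash equilibrium.

Incumbent against Aggressive: payoffs 15, 12, 11, 6 → best response Aggressive.
Incumbent against Moderate: payoffs 20, 18, 2, 17 → best response Aggressive.
Incumbent against Passive: payoffs 8, 3, 14, 15 → best response Accommodate.
Incumbent against Accommodate: payoffs 5, 8, 15, 12 → best response Passive.
Incumbent against Withdraw: payoffs 5, 8, 3, 12 → best response Accommodate.
Entrant against Aggressive: payoffs 18, 6, 19, 12, 2 → best response Passive.
Entrant against Moderate: payoffs 18, 1, 9, 7, 19 → best response Withdraw.
Entrant against Passive: payoffs 17, 8, 12, 11, 16 → best response Aggressive.
Entrant against Accommodate: payoffs 20, 3, 5, 19, 14 → best response Aggressive.
No profile is a mutual best response for all players.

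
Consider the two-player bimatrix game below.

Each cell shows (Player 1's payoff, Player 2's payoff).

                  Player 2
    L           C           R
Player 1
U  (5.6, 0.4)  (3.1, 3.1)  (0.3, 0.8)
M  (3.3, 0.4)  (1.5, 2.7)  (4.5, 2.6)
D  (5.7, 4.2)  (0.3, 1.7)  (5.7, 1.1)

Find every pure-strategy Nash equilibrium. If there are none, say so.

Check each profile: it is a Nash equilibrium iff no player can strictly gain by switching unilaterally.
(U, L): Player 1 can switch to D (5.6 → 5.7). Not NE.
(U, C): Player 1 gets 3.1, best alternative 1.5; Player 2 gets 3.1, best alternative 0.8. No profitable deviation — NE.
(U, R): Player 1 can switch to M (0.3 → 4.5). Not NE.
(M, L): Player 1 can switch to U (3.3 → 5.6). Not NE.
(M, C): Player 1 can switch to U (1.5 → 3.1). Not NE.
(M, R): Player 1 can switch to D (4.5 → 5.7). Not NE.
(D, L): Player 1 gets 5.7, best alternative 5.6; Player 2 gets 4.2, best alternative 1.7. No profitable deviation — NE.
(D, C): Player 1 can switch to U (0.3 → 3.1). Not NE.
(D, R): Player 2 can switch to L (1.1 → 4.2). Not NE.

The pure Nash equilibria are (U, C) and (D, L).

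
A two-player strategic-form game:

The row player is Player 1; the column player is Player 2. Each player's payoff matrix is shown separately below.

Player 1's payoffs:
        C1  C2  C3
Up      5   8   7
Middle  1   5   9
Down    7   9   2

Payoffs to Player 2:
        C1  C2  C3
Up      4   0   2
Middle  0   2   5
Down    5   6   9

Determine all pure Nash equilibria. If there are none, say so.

(Up, C1): Player 1 can switch to Down (5 → 7). Not NE.
(Up, C2): Player 1 can switch to Down (8 → 9). Not NE.
(Up, C3): Player 1 can switch to Middle (7 → 9). Not NE.
(Middle, C1): Player 1 can switch to Up (1 → 5). Not NE.
(Middle, C2): Player 1 can switch to Up (5 → 8). Not NE.
(Middle, C3): Player 1 gets 9, best alternative 7; Player 2 gets 5, best alternative 2. No profitable deviation — NE.
(Down, C1): Player 2 can switch to C2 (5 → 6). Not NE.
(Down, C2): Player 2 can switch to C3 (6 → 9). Not NE.
(Down, C3): Player 1 can switch to Up (2 → 7). Not NE.

The unique pure-strategy Nash equilibrium is (Middle, C3).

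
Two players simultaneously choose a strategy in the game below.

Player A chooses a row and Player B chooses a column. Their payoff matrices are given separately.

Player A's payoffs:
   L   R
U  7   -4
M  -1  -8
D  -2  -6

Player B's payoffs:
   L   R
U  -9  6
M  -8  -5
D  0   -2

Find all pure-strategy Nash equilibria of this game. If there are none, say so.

Check each profile: it is a Nash equilibrium iff no player can strictly gain by switching unilaterally.
(U, L): Player B can switch to R (-9 → 6). Not NE.
(U, R): Player A gets -4, best alternative -6; Player B gets 6, best alternative -9. No profitable deviation — NE.
(M, L): Player A can switch to U (-1 → 7). Not NE.
(M, R): Player A can switch to U (-8 → -4). Not NE.
(D, L): Player A can switch to U (-2 → 7). Not NE.
(D, R): Player A can switch to U (-6 → -4). Not NE.

(U, R)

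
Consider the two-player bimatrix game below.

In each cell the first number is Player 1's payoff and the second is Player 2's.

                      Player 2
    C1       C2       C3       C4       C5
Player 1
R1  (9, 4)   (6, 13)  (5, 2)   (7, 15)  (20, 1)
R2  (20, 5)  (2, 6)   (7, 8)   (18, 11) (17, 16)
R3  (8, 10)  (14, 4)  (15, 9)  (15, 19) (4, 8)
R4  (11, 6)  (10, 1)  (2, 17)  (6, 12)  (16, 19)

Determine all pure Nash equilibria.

There is no pure-strategy Nash equilibrium.

Player 1 against C1: payoffs 9, 20, 8, 11 → best response R2.
Player 1 against C2: payoffs 6, 2, 14, 10 → best response R3.
Player 1 against C3: payoffs 5, 7, 15, 2 → best response R3.
Player 1 against C4: payoffs 7, 18, 15, 6 → best response R2.
Player 1 against C5: payoffs 20, 17, 4, 16 → best response R1.
Player 2 against R1: payoffs 4, 13, 2, 15, 1 → best response C4.
Player 2 against R2: payoffs 5, 6, 8, 11, 16 → best response C5.
Player 2 against R3: payoffs 10, 4, 9, 19, 8 → best response C4.
Player 2 against R4: payoffs 6, 1, 17, 12, 19 → best response C5.
No profile is a mutual best response for all players.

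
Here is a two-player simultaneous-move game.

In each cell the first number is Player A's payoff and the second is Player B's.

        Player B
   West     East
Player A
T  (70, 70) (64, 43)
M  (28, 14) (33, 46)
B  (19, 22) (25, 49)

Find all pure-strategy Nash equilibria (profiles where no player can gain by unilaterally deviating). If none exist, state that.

Pure NE: (T, West)

Mark each player's best response to every combination of opponents' strategies; a profile where every player is best-responding is a pure Nash equilibrium.
Player A against West: payoffs 70, 28, 19 → best response T.
Player A against East: payoffs 64, 33, 25 → best response T.
Player B against T: payoffs 70, 43 → best response West.
Player B against M: payoffs 14, 46 → best response East.
Player B against B: payoffs 22, 49 → best response East.
Mutual best responses: (T, West).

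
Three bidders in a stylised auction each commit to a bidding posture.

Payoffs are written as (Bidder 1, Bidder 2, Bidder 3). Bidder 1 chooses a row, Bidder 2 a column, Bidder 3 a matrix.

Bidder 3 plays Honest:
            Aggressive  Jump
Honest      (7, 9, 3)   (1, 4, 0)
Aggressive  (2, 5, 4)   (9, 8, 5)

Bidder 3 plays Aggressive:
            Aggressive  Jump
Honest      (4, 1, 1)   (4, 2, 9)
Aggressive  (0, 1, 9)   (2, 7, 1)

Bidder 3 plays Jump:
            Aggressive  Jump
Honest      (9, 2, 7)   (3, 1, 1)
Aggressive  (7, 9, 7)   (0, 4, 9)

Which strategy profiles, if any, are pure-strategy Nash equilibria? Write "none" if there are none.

(Honest, Aggressive, Jump) and (Honest, Jump, Aggressive)

Bidder 1 against (Aggressive, Honest): payoffs 7, 2 → best response Honest.
Bidder 1 against (Aggressive, Aggressive): payoffs 4, 0 → best response Honest.
Bidder 1 against (Aggressive, Jump): payoffs 9, 7 → best response Honest.
Bidder 1 against (Jump, Honest): payoffs 1, 9 → best response Aggressive.
Bidder 1 against (Jump, Aggressive): payoffs 4, 2 → best response Honest.
Bidder 1 against (Jump, Jump): payoffs 3, 0 → best response Honest.
Bidder 2 against (Honest, Honest): payoffs 9, 4 → best response Aggressive.
Bidder 2 against (Honest, Aggressive): payoffs 1, 2 → best response Jump.
Bidder 2 against (Honest, Jump): payoffs 2, 1 → best response Aggressive.
Bidder 2 against (Aggressive, Honest): payoffs 5, 8 → best response Jump.
Bidder 2 against (Aggressive, Aggressive): payoffs 1, 7 → best response Jump.
Bidder 2 against (Aggressive, Jump): payoffs 9, 4 → best response Aggressive.
Bidder 3 against (Honest, Aggressive): payoffs 3, 1, 7 → best response Jump.
Bidder 3 against (Honest, Jump): payoffs 0, 9, 1 → best response Aggressive.
Bidder 3 against (Aggressive, Aggressive): payoffs 4, 9, 7 → best response Aggressive.
Bidder 3 against (Aggressive, Jump): payoffs 5, 1, 9 → best response Jump.
Mutual best responses: (Honest, Aggressive, Jump); (Honest, Jump, Aggressive).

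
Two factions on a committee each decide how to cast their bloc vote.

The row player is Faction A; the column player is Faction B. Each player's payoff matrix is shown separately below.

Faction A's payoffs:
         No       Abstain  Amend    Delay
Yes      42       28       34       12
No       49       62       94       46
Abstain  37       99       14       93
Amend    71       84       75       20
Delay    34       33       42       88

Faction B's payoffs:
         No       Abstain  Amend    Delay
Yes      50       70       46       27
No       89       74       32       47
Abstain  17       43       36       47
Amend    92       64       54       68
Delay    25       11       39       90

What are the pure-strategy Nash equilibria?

Faction A against No: payoffs 42, 49, 37, 71, 34 → best response Amend.
Faction A against Abstain: payoffs 28, 62, 99, 84, 33 → best response Abstain.
Faction A against Amend: payoffs 34, 94, 14, 75, 42 → best response No.
Faction A against Delay: payoffs 12, 46, 93, 20, 88 → best response Abstain.
Faction B against Yes: payoffs 50, 70, 46, 27 → best response Abstain.
Faction B against No: payoffs 89, 74, 32, 47 → best response No.
Faction B against Abstain: payoffs 17, 43, 36, 47 → best response Delay.
Faction B against Amend: payoffs 92, 64, 54, 68 → best response No.
Faction B against Delay: payoffs 25, 11, 39, 90 → best response Delay.
Mutual best responses: (Abstain, Delay); (Amend, No).

(Abstain, Delay), (Amend, No)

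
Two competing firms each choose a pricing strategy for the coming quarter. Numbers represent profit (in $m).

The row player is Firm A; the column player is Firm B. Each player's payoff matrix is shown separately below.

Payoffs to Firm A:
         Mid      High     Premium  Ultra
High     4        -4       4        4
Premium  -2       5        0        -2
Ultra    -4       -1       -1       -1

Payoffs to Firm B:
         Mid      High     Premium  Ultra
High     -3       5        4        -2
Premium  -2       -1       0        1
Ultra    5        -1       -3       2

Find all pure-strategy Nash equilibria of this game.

This game has no pure Nash equilibrium.

For each player, find the best response to each opponent profile; mutual best responses are the pure NE.
Firm A against Mid: payoffs 4, -2, -4 → best response High.
Firm A against High: payoffs -4, 5, -1 → best response Premium.
Firm A against Premium: payoffs 4, 0, -1 → best response High.
Firm A against Ultra: payoffs 4, -2, -1 → best response High.
Firm B against High: payoffs -3, 5, 4, -2 → best response High.
Firm B against Premium: payoffs -2, -1, 0, 1 → best response Ultra.
Firm B against Ultra: payoffs 5, -1, -3, 2 → best response Mid.
No profile is a mutual best response for all players.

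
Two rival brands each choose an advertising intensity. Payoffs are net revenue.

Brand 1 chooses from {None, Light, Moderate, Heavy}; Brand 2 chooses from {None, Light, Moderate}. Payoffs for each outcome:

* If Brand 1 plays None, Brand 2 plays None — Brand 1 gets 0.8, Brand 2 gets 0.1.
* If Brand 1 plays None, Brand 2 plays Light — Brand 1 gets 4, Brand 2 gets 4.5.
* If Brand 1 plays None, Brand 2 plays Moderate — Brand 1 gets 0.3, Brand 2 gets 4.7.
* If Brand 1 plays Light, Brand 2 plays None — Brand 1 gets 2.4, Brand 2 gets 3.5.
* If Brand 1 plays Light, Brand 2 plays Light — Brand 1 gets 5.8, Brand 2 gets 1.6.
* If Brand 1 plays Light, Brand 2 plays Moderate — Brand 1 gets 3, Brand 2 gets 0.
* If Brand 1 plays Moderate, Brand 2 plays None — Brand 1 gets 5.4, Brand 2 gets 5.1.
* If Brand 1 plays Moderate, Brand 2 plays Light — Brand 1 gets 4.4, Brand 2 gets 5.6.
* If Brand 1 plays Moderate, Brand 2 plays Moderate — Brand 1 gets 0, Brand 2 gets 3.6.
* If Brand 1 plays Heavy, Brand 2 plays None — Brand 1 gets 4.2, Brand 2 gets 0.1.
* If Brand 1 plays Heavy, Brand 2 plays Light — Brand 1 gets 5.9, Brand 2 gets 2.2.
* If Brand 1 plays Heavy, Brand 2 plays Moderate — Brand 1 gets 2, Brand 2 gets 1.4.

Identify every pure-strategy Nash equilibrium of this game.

(None, None): Brand 1 can switch to Light (0.8 → 2.4). Not NE.
(None, Light): Brand 1 can switch to Light (4 → 5.8). Not NE.
(None, Moderate): Brand 1 can switch to Light (0.3 → 3). Not NE.
(Light, None): Brand 1 can switch to Moderate (2.4 → 5.4). Not NE.
(Light, Light): Brand 1 can switch to Heavy (5.8 → 5.9). Not NE.
(Light, Moderate): Brand 2 can switch to None (0 → 3.5). Not NE.
(Heavy, Light): Brand 1 gets 5.9, best alternative 5.8; Brand 2 gets 2.2, best alternative 1.4. No profitable deviation — NE.
(The remaining 5 profiles each have a profitable deviation by the same check.)

Pure NE: (Heavy, Light)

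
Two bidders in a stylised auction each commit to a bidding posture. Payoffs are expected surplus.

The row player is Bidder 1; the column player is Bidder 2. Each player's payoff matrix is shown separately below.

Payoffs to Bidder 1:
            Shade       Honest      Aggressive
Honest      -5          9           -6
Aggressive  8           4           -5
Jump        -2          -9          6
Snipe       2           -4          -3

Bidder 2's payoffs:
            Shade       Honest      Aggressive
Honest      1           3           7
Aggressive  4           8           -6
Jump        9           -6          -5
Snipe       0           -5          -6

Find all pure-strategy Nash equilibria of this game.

none

For each strategy profile, look for a profitable unilateral deviation.
(Honest, Shade): Bidder 1 can switch to Aggressive (-5 → 8). Not NE.
(Honest, Honest): Bidder 2 can switch to Aggressive (3 → 7). Not NE.
(Honest, Aggressive): Bidder 1 can switch to Aggressive (-6 → -5). Not NE.
(Aggressive, Shade): Bidder 2 can switch to Honest (4 → 8). Not NE.
(Aggressive, Honest): Bidder 1 can switch to Honest (4 → 9). Not NE.
(Aggressive, Aggressive): Bidder 1 can switch to Jump (-5 → 6). Not NE.
(Jump, Shade): Bidder 1 can switch to Aggressive (-2 → 8). Not NE.
(Jump, Honest): Bidder 1 can switch to Honest (-9 → 9). Not NE.
(The remaining 4 profiles each have a profitable deviation by the same check.)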